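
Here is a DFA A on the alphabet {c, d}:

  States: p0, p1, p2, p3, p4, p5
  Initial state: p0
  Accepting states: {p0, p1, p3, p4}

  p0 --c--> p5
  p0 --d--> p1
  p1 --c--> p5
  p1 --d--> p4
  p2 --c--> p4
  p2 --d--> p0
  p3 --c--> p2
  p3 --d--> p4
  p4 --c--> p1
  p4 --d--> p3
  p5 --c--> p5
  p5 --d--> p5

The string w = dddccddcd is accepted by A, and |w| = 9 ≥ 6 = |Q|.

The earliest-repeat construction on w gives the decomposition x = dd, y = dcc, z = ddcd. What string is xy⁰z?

ddddcd

xy⁰z = xz = dd·ddcd = ddddcd.
Reading y = dcc takes A from p4 back to p4, so after x the machine is still in p4, and z then leads to the accepting state p4. Hence ddddcd ∈ L(A).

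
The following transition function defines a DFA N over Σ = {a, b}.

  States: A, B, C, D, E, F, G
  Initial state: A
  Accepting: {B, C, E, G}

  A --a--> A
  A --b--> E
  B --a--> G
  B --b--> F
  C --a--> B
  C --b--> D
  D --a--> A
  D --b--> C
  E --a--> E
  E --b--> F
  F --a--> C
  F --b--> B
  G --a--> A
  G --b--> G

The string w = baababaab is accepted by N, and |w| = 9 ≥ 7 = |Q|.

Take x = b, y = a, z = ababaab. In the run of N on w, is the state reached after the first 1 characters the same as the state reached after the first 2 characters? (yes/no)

yes

Run of N on the first 2 characters of w = b a:
  step 0: A  (start)
  step 1: E  (read b: A→E)
  step 2: E  (read a: E→E)

After x (step 1): E. After xy (step 2): E.
They match, so y = a drives N around a cycle from E back to itself; pumping y any number of times keeps N in E before reading z, and xyⁱz ∈ L(N) for every i ≥ 0.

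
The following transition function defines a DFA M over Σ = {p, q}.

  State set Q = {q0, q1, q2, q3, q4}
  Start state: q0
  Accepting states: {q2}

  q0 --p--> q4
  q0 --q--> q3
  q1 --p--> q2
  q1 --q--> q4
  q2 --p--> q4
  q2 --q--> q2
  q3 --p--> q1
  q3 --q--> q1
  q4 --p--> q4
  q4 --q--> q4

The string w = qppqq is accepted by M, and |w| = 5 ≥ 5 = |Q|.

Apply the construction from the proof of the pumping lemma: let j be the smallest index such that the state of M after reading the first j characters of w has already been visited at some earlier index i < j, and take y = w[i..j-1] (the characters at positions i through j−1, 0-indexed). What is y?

q

State sequence: q0 -q-> q3 -p-> q1 -p-> q2 -q-> q2 -q-> q2
First repeat at step 4: q2 was already visited.

So i = 3, j = 4, giving x = w[0:3] = qpp, y = w[3:4] = q, z = w[4:5] = q.
Check: |xy| = 4 ≤ 5 and |y| = 1 ≥ 1. Reading y takes M from q2 back to q2, so every xyⁱz is accepted.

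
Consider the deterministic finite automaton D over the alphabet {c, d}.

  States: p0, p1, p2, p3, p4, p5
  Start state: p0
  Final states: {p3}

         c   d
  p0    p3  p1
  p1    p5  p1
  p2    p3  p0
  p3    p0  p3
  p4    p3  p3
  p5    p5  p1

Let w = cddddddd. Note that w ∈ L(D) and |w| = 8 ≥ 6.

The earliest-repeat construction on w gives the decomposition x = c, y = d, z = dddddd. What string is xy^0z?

cdddddd

xy⁰z = xz = c·dddddd = cdddddd.
Reading y = d takes D from p3 back to p3, so after x the machine is still in p3, and z then leads to the accepting state p3. Hence cdddddd ∈ L(D).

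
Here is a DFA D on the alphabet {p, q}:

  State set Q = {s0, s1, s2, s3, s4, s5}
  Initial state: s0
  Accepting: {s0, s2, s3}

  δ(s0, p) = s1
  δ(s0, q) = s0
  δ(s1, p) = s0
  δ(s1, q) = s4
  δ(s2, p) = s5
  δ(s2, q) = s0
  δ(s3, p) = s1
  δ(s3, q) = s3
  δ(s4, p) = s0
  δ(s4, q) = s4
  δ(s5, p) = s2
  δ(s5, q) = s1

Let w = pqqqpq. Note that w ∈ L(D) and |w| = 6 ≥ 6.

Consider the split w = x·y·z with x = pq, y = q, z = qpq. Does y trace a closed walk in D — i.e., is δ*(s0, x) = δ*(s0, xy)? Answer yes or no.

State sequence: s0 -p-> s1 -q-> s4 -q-> s4

After x (step 2): s4. After xy (step 3): s4.
They match, so y = q drives D around a cycle from s4 back to itself; pumping y any number of times keeps D in s4 before reading z, and xyⁱz ∈ L(D) for every i ≥ 0.

yes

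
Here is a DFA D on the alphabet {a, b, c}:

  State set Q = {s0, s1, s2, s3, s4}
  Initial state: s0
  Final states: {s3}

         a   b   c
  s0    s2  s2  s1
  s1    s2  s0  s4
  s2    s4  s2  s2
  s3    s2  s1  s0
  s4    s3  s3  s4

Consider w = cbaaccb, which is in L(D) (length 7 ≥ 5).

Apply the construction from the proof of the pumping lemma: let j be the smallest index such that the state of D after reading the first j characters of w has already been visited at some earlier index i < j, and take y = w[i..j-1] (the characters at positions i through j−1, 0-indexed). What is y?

cb

State sequence: s0 -c-> s1 -b-> s0 -a-> s2 -a-> s4 -c-> s4 -c-> s4 -b-> s3
First repeat at step 2: s0 was already visited.

So i = 0, j = 2, giving x = w[0:0] = ε, y = w[0:2] = cb, z = w[2:7] = aaccb.
Check: |xy| = 2 ≤ 5 and |y| = 2 ≥ 1. Reading y takes D from s0 back to s0, so every xyⁱz is accepted.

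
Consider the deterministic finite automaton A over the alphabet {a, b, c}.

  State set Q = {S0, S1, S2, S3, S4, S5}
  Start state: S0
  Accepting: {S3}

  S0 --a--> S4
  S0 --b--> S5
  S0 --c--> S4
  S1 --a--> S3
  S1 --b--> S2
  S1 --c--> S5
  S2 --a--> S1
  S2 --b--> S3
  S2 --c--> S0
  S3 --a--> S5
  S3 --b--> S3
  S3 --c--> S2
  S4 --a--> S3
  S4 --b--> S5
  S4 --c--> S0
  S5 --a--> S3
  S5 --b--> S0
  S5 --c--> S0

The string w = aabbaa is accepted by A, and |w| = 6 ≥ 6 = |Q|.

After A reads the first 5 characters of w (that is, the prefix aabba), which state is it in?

S5

Run of A on the first 5 characters of w = a a b b a:
  step 0: S0  (start)
  step 1: S4  (read a: S0→S4)
  step 2: S3  (read a: S4→S3)
  step 3: S3  (read b: S3→S3)
  step 4: S3  (read b: S3→S3)
  step 5: S5  (read a: S3→S5)

After reading 5 characters, A is in state S5.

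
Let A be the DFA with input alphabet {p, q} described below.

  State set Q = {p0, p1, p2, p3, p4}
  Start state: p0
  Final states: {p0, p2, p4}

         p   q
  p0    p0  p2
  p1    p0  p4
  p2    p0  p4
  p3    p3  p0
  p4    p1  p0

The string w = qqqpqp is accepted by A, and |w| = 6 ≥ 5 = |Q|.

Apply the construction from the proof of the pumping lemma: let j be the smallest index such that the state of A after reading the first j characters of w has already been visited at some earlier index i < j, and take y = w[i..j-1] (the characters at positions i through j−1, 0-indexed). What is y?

Run of A on w = q q q p q p:
  step 0: p0  (start)
  step 1: p2  (read q: p0→p2)
  step 2: p4  (read q: p2→p4)
  step 3: p0  (read q: p4→p0)   ← first repeat (p0 seen earlier)
  step 4: p0  (read p: p0→p0)
  step 5: p2  (read q: p0→p2)
  step 6: p0  (read p: p2→p0)

So i = 0, j = 3, giving x = w[0:0] = ε, y = w[0:3] = qqq, z = w[3:6] = pqp.
Check: |xy| = 3 ≤ 5 and |y| = 3 ≥ 1. Reading y takes A from p0 back to p0, so every xyⁱz is accepted.

qqq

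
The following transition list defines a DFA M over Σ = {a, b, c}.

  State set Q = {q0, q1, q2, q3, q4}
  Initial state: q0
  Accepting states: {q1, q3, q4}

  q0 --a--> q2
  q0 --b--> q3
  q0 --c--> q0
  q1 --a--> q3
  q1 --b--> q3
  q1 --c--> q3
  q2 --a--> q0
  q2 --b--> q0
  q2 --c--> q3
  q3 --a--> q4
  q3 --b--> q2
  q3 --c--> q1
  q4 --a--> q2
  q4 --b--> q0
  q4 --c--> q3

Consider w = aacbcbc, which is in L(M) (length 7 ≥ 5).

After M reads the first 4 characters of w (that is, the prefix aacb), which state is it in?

Run of M on the first 4 characters of w = a a c b:
  step 0: q0  (start)
  step 1: q2  (read a: q0→q2)
  step 2: q0  (read a: q2→q0)
  step 3: q0  (read c: q0→q0)
  step 4: q3  (read b: q0→q3)

After reading 4 characters, M is in state q3.

q3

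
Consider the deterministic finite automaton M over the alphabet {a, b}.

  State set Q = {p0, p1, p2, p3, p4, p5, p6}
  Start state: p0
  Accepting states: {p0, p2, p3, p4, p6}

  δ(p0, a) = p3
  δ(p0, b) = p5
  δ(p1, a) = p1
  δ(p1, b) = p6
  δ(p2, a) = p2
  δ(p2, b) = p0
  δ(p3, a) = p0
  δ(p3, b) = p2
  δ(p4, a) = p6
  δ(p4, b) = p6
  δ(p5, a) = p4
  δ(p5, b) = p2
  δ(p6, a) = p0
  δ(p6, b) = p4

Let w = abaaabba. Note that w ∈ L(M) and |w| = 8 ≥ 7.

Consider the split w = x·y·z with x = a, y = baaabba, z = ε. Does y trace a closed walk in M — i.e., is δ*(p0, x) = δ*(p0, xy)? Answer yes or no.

State sequence: p0 -a-> p3 -b-> p2 -a-> p2 -a-> p2 -a-> p2 -b-> p0 -b-> p5 -a-> p4

After x (step 1): p3. After xy (step 8): p4.
They differ (p3 ≠ p4), so y is not a cycle from the state after x; this split is not the one the pumping-lemma construction produces, and pumping y need not keep the string in L(M).

no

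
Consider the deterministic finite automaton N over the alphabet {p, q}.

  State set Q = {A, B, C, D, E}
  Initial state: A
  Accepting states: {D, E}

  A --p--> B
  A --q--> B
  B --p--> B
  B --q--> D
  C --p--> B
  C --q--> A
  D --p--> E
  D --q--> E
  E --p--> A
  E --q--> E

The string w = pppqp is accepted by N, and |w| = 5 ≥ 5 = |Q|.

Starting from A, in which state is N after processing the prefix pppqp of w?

E

Run of N on the first 5 characters of w = p p p q p:
  step 0: A  (start)
  step 1: B  (read p: A→B)
  step 2: B  (read p: B→B)
  step 3: B  (read p: B→B)
  step 4: D  (read q: B→D)
  step 5: E  (read p: D→E)

After reading 5 characters, N is in state E.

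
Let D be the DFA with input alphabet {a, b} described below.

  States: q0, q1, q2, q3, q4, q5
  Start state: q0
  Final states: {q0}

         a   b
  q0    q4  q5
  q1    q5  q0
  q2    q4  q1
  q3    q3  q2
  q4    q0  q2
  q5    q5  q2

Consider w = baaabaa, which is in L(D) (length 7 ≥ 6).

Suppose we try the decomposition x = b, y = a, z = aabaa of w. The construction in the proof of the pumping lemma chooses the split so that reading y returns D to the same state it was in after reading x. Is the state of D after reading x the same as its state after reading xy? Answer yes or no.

State sequence: q0 -b-> q5 -a-> q5

After x (step 1): q5. After xy (step 2): q5.
They match, so y = a drives D around a cycle from q5 back to itself; pumping y any number of times keeps D in q5 before reading z, and xyⁱz ∈ L(D) for every i ≥ 0.

yes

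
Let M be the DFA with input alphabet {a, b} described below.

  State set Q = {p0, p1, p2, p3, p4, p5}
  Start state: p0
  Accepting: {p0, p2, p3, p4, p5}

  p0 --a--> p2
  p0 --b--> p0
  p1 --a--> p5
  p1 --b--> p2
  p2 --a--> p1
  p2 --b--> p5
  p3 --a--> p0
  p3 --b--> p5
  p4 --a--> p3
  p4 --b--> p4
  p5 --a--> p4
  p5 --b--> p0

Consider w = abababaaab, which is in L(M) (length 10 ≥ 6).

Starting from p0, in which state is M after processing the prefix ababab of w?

State sequence: p0 -a-> p2 -b-> p5 -a-> p4 -b-> p4 -a-> p3 -b-> p5

After reading 6 characters, M is in state p5.
(This kind of state-tracing is the core of the pumping-lemma construction: with 6 states, pigeonhole forces a repeat within the first 6 steps.)

p5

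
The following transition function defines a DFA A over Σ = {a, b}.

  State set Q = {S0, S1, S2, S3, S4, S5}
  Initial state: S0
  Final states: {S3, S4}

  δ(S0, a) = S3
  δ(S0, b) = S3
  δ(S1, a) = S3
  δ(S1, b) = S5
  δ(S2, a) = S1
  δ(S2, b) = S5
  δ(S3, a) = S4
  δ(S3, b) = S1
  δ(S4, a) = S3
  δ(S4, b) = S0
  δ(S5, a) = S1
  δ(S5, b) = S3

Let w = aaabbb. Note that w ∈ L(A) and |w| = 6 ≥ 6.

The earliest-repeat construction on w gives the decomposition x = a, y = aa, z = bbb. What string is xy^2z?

aaaaabbb

xy^2z = a·aa·aa·bbb = aaaaabbb.
Reading y = aa takes A from S3 back to S3, so after x·y·y the machine is still in S3, and z then leads to the accepting state S3. Hence aaaaabbb ∈ L(A).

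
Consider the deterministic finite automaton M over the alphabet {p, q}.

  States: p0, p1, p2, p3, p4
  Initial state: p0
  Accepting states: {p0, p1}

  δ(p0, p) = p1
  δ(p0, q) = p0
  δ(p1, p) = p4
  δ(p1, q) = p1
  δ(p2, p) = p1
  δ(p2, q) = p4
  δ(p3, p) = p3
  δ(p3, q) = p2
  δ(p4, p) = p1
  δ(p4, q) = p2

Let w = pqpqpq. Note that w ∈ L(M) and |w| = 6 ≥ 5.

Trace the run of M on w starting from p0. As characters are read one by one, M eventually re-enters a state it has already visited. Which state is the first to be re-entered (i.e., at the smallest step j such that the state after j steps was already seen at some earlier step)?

p1

State sequence: p0 -p-> p1 -q-> p1 -p-> p4 -q-> p2 -p-> p1 -q-> p1
First repeat at step 2: p1 was already visited.

The earliest repeat is at step j = 2: M is in p1, which it already visited at step i = 1.
The DFA has 5 states, so the proof of the pumping lemma guarantees a repeated state among the first 5+1 visited; the segment between the two visits is the pumpable y.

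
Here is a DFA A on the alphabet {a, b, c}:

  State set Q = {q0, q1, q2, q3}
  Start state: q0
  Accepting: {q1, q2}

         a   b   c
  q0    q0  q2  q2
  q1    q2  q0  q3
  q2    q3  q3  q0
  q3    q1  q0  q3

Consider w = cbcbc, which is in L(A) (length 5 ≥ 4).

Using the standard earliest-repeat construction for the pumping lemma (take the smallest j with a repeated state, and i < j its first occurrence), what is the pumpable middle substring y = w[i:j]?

c

State sequence: q0 -c-> q2 -b-> q3 -c-> q3 -b-> q0 -c-> q2
First repeat at step 3: q3 was already visited.

So i = 2, j = 3, giving x = w[0:2] = cb, y = w[2:3] = c, z = w[3:5] = bc.
Check: |xy| = 3 ≤ 4 and |y| = 1 ≥ 1. Reading y takes A from q3 back to q3, so every xyⁱz is accepted.
Since A has 4 states, any run of length ≥ 4 visits 4+1 states, so by pigeonhole some state repeats within the first 4 steps — that repeat gives the pumpable loop.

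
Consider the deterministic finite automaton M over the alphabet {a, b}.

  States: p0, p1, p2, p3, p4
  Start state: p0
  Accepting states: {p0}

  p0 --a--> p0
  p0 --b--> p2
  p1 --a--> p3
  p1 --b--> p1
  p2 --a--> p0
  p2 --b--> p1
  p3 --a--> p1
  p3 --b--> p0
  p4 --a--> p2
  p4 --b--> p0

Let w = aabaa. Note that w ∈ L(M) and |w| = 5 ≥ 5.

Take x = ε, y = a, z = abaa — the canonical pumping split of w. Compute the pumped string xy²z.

xy^2z = ε·a·a·abaa = aaabaa.
Reading y = a takes M from p0 back to p0, so after x·y·y the machine is still in p0, and z then leads to the accepting state p0. Hence aaabaa ∈ L(M).

aaabaa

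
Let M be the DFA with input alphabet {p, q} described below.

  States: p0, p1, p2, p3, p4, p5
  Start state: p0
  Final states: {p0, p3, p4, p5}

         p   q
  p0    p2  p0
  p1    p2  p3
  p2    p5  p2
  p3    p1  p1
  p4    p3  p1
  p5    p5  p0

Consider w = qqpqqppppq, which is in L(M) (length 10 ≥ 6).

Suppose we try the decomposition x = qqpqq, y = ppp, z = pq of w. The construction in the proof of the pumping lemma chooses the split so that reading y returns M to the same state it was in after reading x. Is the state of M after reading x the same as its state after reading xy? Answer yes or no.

no

State sequence: p0 -q-> p0 -q-> p0 -p-> p2 -q-> p2 -q-> p2 -p-> p5 -p-> p5 -p-> p5

After x (step 5): p2. After xy (step 8): p5.
They differ (p2 ≠ p5), so y is not a cycle from the state after x; this split is not the one the pumping-lemma construction produces, and pumping y need not keep the string in L(M).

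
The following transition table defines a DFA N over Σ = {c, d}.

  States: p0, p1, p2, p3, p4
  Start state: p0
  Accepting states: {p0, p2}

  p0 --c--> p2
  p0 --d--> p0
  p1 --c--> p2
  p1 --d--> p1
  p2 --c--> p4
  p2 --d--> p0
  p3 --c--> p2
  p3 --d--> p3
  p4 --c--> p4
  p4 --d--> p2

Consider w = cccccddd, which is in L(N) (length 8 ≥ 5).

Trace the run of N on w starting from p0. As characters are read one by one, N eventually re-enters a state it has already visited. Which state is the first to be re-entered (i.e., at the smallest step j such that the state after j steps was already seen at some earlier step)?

p4

Run of N on w = c c c c c d d d:
  step 0: p0  (start)
  step 1: p2  (read c: p0→p2)
  step 2: p4  (read c: p2→p4)
  step 3: p4  (read c: p4→p4)   ← first repeat (p4 seen earlier)
  step 4: p4  (read c: p4→p4)
  step 5: p4  (read c: p4→p4)
  step 6: p2  (read d: p4→p2)
  step 7: p0  (read d: p2→p0)
  step 8: p0  (read d: p0→p0)

The earliest repeat is at step j = 3: N is in p4, which it already visited at step i = 2.
Since N has 5 states, any run of length ≥ 5 visits 5+1 states, so by pigeonhole some state repeats within the first 5 steps — that repeat gives the pumpable loop.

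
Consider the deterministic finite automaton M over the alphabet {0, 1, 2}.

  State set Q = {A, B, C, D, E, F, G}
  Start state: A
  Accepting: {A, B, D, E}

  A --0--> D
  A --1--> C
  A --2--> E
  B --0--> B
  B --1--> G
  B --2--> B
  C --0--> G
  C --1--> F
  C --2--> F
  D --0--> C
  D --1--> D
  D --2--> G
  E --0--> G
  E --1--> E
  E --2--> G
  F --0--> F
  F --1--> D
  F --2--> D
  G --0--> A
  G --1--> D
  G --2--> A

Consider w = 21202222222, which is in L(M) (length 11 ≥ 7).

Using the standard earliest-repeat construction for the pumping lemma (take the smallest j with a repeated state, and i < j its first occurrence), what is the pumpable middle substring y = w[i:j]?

Run of M on w = 2 1 2 0 2 2 2 2 2 2 2:
  step 0: A  (start)
  step 1: E  (read 2: A→E)
  step 2: E  (read 1: E→E)   ← first repeat (E seen earlier)
  step 3: G  (read 2: E→G)
  step 4: A  (read 0: G→A)
  step 5: E  (read 2: A→E)
  step 6: G  (read 2: E→G)
  step 7: A  (read 2: G→A)
  step 8: E  (read 2: A→E)
  step 9: G  (read 2: E→G)
  step 10: A  (read 2: G→A)
  step 11: E  (read 2: A→E)

So i = 1, j = 2, giving x = w[0:1] = 2, y = w[1:2] = 1, z = w[2:11] = 202222222.
Check: |xy| = 2 ≤ 7 and |y| = 1 ≥ 1. Reading y takes M from E back to E, so every xyⁱz is accepted.
With |Q| = 7, pigeonhole forces a state repeat no later than step 7; the substring read between the first and second visits to that state can be pumped.

1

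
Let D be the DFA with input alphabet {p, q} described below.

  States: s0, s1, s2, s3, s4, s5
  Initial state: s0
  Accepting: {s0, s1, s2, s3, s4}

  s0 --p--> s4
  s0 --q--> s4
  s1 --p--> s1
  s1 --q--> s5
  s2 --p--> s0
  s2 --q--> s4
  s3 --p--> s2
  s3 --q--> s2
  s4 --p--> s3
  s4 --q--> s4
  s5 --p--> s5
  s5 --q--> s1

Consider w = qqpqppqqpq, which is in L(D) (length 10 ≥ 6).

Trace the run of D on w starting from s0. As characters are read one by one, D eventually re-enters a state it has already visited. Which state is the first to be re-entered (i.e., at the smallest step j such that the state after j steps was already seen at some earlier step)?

s4

State sequence: s0 -q-> s4 -q-> s4 -p-> s3 -q-> s2 -p-> s0 -p-> s4 -q-> s4 -q-> s4 -p-> s3 -q-> s2
First repeat at step 2: s4 was already visited.

The earliest repeat is at step j = 2: D is in s4, which it already visited at step i = 1.
Pumping length from the standard proof: p = 6 (the number of states). The repeated state found above gives |xy| = j ≤ 6 and |y| = j − i ≥ 1.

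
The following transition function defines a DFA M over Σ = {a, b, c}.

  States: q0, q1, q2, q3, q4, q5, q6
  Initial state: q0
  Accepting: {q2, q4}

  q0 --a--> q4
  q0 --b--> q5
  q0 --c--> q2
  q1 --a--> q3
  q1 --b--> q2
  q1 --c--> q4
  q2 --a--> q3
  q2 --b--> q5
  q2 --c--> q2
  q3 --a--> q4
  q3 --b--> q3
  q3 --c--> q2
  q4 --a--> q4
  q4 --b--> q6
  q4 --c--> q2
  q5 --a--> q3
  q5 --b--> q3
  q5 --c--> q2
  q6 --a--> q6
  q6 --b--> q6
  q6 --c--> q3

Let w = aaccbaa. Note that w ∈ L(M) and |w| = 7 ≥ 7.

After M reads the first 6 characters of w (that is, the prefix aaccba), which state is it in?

State sequence: q0 -a-> q4 -a-> q4 -c-> q2 -c-> q2 -b-> q5 -a-> q3

After reading 6 characters, M is in state q3.
(This kind of state-tracing is the core of the pumping-lemma construction: with 7 states, pigeonhole forces a repeat within the first 7 steps.)

q3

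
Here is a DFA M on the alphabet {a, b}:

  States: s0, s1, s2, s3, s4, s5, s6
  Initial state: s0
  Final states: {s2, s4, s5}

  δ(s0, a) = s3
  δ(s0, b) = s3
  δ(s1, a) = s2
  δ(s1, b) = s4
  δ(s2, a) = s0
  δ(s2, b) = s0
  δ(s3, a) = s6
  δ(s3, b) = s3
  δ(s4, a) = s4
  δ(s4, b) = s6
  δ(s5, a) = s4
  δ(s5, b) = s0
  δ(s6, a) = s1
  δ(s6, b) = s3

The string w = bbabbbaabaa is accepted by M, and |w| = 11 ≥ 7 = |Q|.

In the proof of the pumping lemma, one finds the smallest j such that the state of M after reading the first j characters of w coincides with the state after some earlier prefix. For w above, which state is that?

Run of M on w = b b a b b b a a b a a:
  step 0: s0  (start)
  step 1: s3  (read b: s0→s3)
  step 2: s3  (read b: s3→s3)   ← first repeat (s3 seen earlier)
  step 3: s6  (read a: s3→s6)
  step 4: s3  (read b: s6→s3)
  step 5: s3  (read b: s3→s3)
  step 6: s3  (read b: s3→s3)
  step 7: s6  (read a: s3→s6)
  step 8: s1  (read a: s6→s1)
  step 9: s4  (read b: s1→s4)
  step 10: s4  (read a: s4→s4)
  step 11: s4  (read a: s4→s4)

The earliest repeat is at step j = 2: M is in s3, which it already visited at step i = 1.
Pumping length from the standard proof: p = 7 (the number of states). The repeated state found above gives |xy| = j ≤ 7 and |y| = j − i ≥ 1.

s3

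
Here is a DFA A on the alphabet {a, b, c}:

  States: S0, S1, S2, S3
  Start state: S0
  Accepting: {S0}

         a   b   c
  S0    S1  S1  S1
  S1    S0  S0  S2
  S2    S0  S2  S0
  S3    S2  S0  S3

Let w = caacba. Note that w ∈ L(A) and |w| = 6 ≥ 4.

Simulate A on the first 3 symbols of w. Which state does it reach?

Run of A on the first 3 characters of w = c a a:
  step 0: S0  (start)
  step 1: S1  (read c: S0→S1)
  step 2: S0  (read a: S1→S0)
  step 3: S1  (read a: S0→S1)

After reading 3 characters, A is in state S1.

S1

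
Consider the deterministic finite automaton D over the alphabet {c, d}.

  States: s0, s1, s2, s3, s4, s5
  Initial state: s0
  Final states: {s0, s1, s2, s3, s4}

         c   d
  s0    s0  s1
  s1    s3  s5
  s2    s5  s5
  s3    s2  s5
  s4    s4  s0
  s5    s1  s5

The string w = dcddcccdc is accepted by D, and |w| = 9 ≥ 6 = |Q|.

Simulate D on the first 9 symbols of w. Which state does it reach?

State sequence: s0 -d-> s1 -c-> s3 -d-> s5 -d-> s5 -c-> s1 -c-> s3 -c-> s2 -d-> s5 -c-> s1

After reading 9 characters, D is in state s1.

s1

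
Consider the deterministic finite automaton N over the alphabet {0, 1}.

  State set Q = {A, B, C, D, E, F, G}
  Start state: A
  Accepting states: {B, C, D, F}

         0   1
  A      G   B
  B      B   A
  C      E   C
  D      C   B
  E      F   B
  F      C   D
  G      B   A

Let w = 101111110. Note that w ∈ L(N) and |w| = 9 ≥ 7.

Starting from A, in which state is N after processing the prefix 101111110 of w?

B

State sequence: A -1-> B -0-> B -1-> A -1-> B -1-> A -1-> B -1-> A -1-> B -0-> B

After reading 9 characters, N is in state B.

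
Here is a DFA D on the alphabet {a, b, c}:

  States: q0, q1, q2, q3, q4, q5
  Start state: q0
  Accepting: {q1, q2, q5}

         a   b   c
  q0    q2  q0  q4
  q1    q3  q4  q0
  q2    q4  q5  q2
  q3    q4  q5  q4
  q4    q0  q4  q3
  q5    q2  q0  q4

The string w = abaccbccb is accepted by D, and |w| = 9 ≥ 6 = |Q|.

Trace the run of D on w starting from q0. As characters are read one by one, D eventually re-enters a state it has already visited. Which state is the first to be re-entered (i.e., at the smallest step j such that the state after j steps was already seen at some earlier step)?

Run of D on w = a b a c c b c c b:
  step 0: q0  (start)
  step 1: q2  (read a: q0→q2)
  step 2: q5  (read b: q2→q5)
  step 3: q2  (read a: q5→q2)   ← first repeat (q2 seen earlier)
  step 4: q2  (read c: q2→q2)
  step 5: q2  (read c: q2→q2)
  step 6: q5  (read b: q2→q5)
  step 7: q4  (read c: q5→q4)
  step 8: q3  (read c: q4→q3)
  step 9: q5  (read b: q3→q5)

The earliest repeat is at step j = 3: D is in q2, which it already visited at step i = 1.
Pumping length from the standard proof: p = 6 (the number of states). The repeated state found above gives |xy| = j ≤ 6 and |y| = j − i ≥ 1.

q2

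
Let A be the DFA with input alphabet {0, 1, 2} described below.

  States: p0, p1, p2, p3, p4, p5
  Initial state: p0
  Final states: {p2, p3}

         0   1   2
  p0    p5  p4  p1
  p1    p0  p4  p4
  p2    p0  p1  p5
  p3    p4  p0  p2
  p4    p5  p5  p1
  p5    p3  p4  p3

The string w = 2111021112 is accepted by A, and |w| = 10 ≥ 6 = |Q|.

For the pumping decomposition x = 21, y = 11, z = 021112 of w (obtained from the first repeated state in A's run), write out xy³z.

xy^3z = 21·11·11·11·021112 = 21111111021112.
Reading y = 11 takes A from p4 back to p4, so after x·y·y·y the machine is still in p4, and z then leads to the accepting state p3. Hence 21111111021112 ∈ L(A).

21111111021112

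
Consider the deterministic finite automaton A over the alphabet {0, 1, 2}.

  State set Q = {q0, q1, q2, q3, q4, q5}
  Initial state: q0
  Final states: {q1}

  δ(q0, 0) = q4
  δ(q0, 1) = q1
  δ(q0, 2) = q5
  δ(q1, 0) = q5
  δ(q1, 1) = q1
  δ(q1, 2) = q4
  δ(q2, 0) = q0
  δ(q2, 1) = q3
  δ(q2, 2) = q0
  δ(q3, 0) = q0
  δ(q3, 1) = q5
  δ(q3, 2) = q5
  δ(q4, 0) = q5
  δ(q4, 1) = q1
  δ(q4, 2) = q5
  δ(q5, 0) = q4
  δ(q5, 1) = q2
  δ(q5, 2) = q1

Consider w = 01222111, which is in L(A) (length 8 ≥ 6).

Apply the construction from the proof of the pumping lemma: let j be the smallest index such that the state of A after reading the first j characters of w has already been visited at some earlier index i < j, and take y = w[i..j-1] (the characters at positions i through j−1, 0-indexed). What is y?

State sequence: q0 -0-> q4 -1-> q1 -2-> q4 -2-> q5 -2-> q1 -1-> q1 -1-> q1 -1-> q1
First repeat at step 3: q4 was already visited.

So i = 1, j = 3, giving x = w[0:1] = 0, y = w[1:3] = 12, z = w[3:8] = 22111.
Check: |xy| = 3 ≤ 6 and |y| = 2 ≥ 1. Reading y takes A from q4 back to q4, so every xyⁱz is accepted.

12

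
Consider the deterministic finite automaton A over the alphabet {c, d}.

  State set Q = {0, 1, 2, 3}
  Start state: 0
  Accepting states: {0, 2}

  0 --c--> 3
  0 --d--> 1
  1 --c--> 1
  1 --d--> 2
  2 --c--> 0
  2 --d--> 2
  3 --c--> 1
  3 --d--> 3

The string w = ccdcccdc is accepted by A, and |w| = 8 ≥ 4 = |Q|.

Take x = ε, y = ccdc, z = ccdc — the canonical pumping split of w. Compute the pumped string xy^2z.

xy^2z = ε·ccdc·ccdc·ccdc = ccdcccdcccdc.
Reading y = ccdc takes A from 0 back to 0, so after x·y·y the machine is still in 0, and z then leads to the accepting state 0. Hence ccdcccdcccdc ∈ L(A).

ccdcccdcccdc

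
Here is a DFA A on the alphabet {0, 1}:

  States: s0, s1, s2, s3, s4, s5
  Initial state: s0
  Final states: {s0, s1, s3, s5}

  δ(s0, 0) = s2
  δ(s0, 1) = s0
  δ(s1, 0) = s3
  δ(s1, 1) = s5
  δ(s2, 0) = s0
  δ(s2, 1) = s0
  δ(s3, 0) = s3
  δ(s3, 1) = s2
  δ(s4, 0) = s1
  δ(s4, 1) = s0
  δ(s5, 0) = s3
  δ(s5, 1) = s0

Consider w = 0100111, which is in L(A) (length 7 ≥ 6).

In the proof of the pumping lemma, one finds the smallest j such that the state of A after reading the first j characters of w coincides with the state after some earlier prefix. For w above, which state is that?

s0

Run of A on w = 0 1 0 0 1 1 1:
  step 0: s0  (start)
  step 1: s2  (read 0: s0→s2)
  step 2: s0  (read 1: s2→s0)   ← first repeat (s0 seen earlier)
  step 3: s2  (read 0: s0→s2)
  step 4: s0  (read 0: s2→s0)
  step 5: s0  (read 1: s0→s0)
  step 6: s0  (read 1: s0→s0)
  step 7: s0  (read 1: s0→s0)

The earliest repeat is at step j = 2: A is in s0, which it already visited at step i = 0.
Pumping length from the standard proof: p = 6 (the number of states). The repeated state found above gives |xy| = j ≤ 6 and |y| = j − i ≥ 1.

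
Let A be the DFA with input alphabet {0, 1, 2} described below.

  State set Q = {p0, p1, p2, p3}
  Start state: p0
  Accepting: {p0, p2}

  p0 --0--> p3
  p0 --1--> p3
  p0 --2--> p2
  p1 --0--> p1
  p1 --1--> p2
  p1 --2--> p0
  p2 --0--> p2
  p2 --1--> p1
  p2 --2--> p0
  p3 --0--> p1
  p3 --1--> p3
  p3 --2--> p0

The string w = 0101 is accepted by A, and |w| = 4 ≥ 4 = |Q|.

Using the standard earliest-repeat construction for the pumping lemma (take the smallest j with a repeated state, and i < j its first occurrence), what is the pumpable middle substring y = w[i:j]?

Run of A on w = 0 1 0 1:
  step 0: p0  (start)
  step 1: p3  (read 0: p0→p3)
  step 2: p3  (read 1: p3→p3)   ← first repeat (p3 seen earlier)
  step 3: p1  (read 0: p3→p1)
  step 4: p2  (read 1: p1→p2)

So i = 1, j = 2, giving x = w[0:1] = 0, y = w[1:2] = 1, z = w[2:4] = 01.
Check: |xy| = 2 ≤ 4 and |y| = 1 ≥ 1. Reading y takes A from p3 back to p3, so every xyⁱz is accepted.

1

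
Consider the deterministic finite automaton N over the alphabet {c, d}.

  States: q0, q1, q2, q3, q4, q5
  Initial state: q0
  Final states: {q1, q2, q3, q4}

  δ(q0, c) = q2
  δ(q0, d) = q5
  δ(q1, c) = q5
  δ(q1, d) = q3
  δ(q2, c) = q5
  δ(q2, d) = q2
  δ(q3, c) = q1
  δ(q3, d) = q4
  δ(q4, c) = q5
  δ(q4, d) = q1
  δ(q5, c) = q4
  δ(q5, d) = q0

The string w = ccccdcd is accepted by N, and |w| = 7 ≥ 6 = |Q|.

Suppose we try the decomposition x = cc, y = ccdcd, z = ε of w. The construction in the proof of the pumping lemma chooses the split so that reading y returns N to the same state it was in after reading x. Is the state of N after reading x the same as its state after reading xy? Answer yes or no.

Run of N on the first 7 characters of w = c c c c d c d:
  step 0: q0  (start)
  step 1: q2  (read c: q0→q2)
  step 2: q5  (read c: q2→q5)
  step 3: q4  (read c: q5→q4)
  step 4: q5  (read c: q4→q5)
  step 5: q0  (read d: q5→q0)
  step 6: q2  (read c: q0→q2)
  step 7: q2  (read d: q2→q2)

After x (step 2): q5. After xy (step 7): q2.
They differ (q5 ≠ q2), so y is not a cycle from the state after x; this split is not the one the pumping-lemma construction produces, and pumping y need not keep the string in L(N).

no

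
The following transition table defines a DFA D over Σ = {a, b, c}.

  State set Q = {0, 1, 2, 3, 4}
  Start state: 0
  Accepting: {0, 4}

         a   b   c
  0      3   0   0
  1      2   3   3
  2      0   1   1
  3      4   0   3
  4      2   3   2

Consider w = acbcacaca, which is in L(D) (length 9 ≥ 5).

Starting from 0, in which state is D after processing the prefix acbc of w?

State sequence: 0 -a-> 3 -c-> 3 -b-> 0 -c-> 0

After reading 4 characters, D is in state 0.
(This kind of state-tracing is the core of the pumping-lemma construction: with 5 states, pigeonhole forces a repeat within the first 5 steps.)

0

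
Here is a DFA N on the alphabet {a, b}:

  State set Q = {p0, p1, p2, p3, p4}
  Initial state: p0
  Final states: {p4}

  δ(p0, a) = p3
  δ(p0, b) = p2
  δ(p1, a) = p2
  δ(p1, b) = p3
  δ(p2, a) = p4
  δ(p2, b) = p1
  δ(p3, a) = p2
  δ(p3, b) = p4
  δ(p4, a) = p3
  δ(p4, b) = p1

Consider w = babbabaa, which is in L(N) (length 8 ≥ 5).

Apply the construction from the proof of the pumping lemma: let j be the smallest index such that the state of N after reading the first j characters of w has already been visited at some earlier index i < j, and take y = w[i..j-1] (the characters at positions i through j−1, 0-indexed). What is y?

abba

State sequence: p0 -b-> p2 -a-> p4 -b-> p1 -b-> p3 -a-> p2 -b-> p1 -a-> p2 -a-> p4
First repeat at step 5: p2 was already visited.

So i = 1, j = 5, giving x = w[0:1] = b, y = w[1:5] = abba, z = w[5:8] = baa.
Check: |xy| = 5 ≤ 5 and |y| = 4 ≥ 1. Reading y takes N from p2 back to p2, so every xyⁱz is accepted.
Pumping length from the standard proof: p = 5 (the number of states). The repeated state found above gives |xy| = j ≤ 5 and |y| = j − i ≥ 1.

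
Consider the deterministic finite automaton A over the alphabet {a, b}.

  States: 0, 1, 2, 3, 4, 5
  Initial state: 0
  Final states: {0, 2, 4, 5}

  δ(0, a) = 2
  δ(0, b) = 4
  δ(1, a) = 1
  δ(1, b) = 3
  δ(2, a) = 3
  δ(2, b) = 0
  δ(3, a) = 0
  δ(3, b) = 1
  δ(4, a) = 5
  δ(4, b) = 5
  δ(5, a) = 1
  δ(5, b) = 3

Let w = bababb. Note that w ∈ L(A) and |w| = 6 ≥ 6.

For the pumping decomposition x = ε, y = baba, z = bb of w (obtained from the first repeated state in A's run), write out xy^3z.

bababababababb

xy^3z = ε·baba·baba·baba·bb = bababababababb.
Reading y = baba takes A from 0 back to 0, so after x·y·y·y the machine is still in 0, and z then leads to the accepting state 5. Hence bababababababb ∈ L(A).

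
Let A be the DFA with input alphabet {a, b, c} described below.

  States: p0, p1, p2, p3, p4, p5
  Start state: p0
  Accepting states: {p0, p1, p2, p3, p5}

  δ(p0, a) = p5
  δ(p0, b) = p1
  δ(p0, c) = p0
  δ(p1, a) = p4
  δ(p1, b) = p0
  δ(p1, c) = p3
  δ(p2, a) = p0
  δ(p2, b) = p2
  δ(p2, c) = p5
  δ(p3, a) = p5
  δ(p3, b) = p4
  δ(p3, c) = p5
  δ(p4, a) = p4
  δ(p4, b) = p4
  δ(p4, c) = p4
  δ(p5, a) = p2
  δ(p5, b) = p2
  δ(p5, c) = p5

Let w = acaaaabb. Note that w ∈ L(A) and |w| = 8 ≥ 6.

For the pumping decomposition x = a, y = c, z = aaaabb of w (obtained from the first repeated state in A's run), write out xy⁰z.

xy⁰z = xz = a·aaaabb = aaaaabb.
Reading y = c takes A from p5 back to p5, so after x the machine is still in p5, and z then leads to the accepting state p2. Hence aaaaabb ∈ L(A).

aaaaabb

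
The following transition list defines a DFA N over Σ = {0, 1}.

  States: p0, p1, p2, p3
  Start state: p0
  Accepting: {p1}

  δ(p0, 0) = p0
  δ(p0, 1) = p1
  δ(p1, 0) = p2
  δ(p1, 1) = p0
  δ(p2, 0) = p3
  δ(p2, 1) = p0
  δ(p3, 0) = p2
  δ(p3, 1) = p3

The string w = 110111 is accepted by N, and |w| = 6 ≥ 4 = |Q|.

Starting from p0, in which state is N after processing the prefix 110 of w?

p0

Run of N on the first 3 characters of w = 1 1 0:
  step 0: p0  (start)
  step 1: p1  (read 1: p0→p1)
  step 2: p0  (read 1: p1→p0)
  step 3: p0  (read 0: p0→p0)

After reading 3 characters, N is in state p0.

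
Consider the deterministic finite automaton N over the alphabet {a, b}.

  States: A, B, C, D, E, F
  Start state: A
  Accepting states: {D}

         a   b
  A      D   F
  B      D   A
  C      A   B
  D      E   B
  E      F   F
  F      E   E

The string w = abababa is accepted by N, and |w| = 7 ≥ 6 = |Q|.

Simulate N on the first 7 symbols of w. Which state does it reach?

D

Run of N on the first 7 characters of w = a b a b a b a:
  step 0: A  (start)
  step 1: D  (read a: A→D)
  step 2: B  (read b: D→B)
  step 3: D  (read a: B→D)
  step 4: B  (read b: D→B)
  step 5: D  (read a: B→D)
  step 6: B  (read b: D→B)
  step 7: D  (read a: B→D)

After reading 7 characters, N is in state D.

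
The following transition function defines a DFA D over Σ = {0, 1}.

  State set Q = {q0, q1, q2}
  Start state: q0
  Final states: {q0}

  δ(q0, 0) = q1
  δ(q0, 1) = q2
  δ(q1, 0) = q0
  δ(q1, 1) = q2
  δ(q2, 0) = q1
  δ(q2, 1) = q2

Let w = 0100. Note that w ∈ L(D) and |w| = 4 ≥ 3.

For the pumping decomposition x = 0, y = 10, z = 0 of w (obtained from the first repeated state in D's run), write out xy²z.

010100

xy^2z = 0·10·10·0 = 010100.
Reading y = 10 takes D from q1 back to q1, so after x·y·y the machine is still in q1, and z then leads to the accepting state q0. Hence 010100 ∈ L(D).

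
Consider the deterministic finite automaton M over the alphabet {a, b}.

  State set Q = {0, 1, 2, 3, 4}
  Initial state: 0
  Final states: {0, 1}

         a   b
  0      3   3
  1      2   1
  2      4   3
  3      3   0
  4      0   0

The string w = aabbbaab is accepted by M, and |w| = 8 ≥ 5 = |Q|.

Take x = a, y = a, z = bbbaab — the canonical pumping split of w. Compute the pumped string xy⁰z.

xy⁰z = xz = a·bbbaab = abbbaab.
Reading y = a takes M from 3 back to 3, so after x the machine is still in 3, and z then leads to the accepting state 0. Hence abbbaab ∈ L(M).

abbbaab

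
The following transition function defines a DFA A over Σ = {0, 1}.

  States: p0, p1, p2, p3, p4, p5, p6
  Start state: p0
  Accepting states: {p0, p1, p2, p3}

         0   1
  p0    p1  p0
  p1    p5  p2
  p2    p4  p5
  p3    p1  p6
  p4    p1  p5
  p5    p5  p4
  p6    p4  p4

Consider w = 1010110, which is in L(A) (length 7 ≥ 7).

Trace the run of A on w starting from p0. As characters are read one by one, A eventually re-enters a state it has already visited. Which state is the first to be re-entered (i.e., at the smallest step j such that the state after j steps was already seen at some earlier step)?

p0

State sequence: p0 -1-> p0 -0-> p1 -1-> p2 -0-> p4 -1-> p5 -1-> p4 -0-> p1
First repeat at step 1: p0 was already visited.

The earliest repeat is at step j = 1: A is in p0, which it already visited at step i = 0.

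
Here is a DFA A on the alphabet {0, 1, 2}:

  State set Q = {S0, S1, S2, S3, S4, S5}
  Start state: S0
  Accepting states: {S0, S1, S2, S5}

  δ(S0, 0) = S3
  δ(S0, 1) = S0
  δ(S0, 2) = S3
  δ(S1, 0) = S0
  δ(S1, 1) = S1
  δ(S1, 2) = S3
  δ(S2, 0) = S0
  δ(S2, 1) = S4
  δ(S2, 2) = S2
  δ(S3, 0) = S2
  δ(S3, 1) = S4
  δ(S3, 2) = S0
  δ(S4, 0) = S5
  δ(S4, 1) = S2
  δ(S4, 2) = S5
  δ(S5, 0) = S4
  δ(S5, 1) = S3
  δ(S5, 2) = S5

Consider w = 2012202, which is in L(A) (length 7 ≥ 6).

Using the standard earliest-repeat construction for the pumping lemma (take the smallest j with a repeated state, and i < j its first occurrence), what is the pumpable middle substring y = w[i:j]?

Run of A on w = 2 0 1 2 2 0 2:
  step 0: S0  (start)
  step 1: S3  (read 2: S0→S3)
  step 2: S2  (read 0: S3→S2)
  step 3: S4  (read 1: S2→S4)
  step 4: S5  (read 2: S4→S5)
  step 5: S5  (read 2: S5→S5)   ← first repeat (S5 seen earlier)
  step 6: S4  (read 0: S5→S4)
  step 7: S5  (read 2: S4→S5)

So i = 4, j = 5, giving x = w[0:4] = 2012, y = w[4:5] = 2, z = w[5:7] = 02.
Check: |xy| = 5 ≤ 6 and |y| = 1 ≥ 1. Reading y takes A from S5 back to S5, so every xyⁱz is accepted.

2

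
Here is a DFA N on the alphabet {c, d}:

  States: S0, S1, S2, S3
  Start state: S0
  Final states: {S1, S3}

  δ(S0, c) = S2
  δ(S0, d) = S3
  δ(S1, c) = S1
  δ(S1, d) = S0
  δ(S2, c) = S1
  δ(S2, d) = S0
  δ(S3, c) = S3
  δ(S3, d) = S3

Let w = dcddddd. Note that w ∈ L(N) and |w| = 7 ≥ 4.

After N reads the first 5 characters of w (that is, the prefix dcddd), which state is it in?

State sequence: S0 -d-> S3 -c-> S3 -d-> S3 -d-> S3 -d-> S3

After reading 5 characters, N is in state S3.
(This kind of state-tracing is the core of the pumping-lemma construction: with 4 states, pigeonhole forces a repeat within the first 4 steps.)

S3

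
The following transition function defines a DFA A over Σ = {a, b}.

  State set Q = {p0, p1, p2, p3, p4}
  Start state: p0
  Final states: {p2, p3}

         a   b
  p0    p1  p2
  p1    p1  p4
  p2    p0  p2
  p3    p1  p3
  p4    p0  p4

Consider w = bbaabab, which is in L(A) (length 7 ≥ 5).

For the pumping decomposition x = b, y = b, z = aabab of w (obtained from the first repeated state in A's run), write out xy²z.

xy^2z = b·b·b·aabab = bbbaabab.
Reading y = b takes A from p2 back to p2, so after x·y·y the machine is still in p2, and z then leads to the accepting state p2. Hence bbbaabab ∈ L(A).

bbbaabab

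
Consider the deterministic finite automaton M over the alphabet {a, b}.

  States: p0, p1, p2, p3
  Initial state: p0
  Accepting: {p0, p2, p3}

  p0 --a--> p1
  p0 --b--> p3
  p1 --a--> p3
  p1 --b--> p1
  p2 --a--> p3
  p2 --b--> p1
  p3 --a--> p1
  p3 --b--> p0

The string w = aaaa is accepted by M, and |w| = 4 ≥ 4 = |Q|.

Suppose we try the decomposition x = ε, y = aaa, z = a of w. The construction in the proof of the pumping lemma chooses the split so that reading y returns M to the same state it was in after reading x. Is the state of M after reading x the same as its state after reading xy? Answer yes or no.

no

Run of M on the first 3 characters of w = a a a:
  step 0: p0  (start)
  step 1: p1  (read a: p0→p1)
  step 2: p3  (read a: p1→p3)
  step 3: p1  (read a: p3→p1)

After x (step 0): p0. After xy (step 3): p1.
They differ (p0 ≠ p1), so y is not a cycle from the state after x; this split is not the one the pumping-lemma construction produces, and pumping y need not keep the string in L(M).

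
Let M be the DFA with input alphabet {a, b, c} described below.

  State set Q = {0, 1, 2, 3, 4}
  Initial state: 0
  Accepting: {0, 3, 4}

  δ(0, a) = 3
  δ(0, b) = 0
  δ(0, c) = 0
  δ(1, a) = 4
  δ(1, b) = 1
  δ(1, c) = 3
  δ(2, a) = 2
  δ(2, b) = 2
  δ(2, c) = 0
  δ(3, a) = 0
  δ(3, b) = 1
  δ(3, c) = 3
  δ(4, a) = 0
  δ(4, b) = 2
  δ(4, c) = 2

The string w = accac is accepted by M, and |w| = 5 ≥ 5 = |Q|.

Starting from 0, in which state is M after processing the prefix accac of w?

State sequence: 0 -a-> 3 -c-> 3 -c-> 3 -a-> 0 -c-> 0

After reading 5 characters, M is in state 0.

0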